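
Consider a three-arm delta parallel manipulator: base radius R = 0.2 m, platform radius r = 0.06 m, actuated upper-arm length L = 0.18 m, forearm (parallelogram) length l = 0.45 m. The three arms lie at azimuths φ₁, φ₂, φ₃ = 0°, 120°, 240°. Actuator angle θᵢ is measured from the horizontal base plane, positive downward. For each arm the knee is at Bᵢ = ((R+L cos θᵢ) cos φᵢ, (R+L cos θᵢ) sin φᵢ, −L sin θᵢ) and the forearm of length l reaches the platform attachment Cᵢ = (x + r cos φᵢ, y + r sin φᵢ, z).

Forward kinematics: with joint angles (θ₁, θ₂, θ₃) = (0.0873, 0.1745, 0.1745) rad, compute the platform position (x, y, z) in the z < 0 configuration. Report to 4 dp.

(0.0118, 0.0000, -0.3442)

φ1=0.0°: virtual centre (0.3193, 0.0000, -0.0157), radius l
φ2=120.0°: virtual centre (-0.1586, 0.2748, -0.0313), radius l
φ3=240.0°: virtual centre (-0.1586, -0.2748, -0.0313), radius l
|O₂|²−|O₁|² = -0.0006;  |O₃|²−|O₁|² = -0.0006
[-0.9559 0.5495 -0.0311]·P = -0.0006;  [-0.9559 -0.5495 -0.0311]·P = -0.0006
det = 1.0506;  x = 0.0006+-0.0325z,  y = 0.0000+0.0000z
sphere 1 gives Az²+Bz+C=0 with A=1.0011, B=0.0521, C=-0.1007;  B²−4AC=0.4058;  roots -0.3442, 0.2922;  negative root z = -0.3442
x = 0.0118, y = 0.0000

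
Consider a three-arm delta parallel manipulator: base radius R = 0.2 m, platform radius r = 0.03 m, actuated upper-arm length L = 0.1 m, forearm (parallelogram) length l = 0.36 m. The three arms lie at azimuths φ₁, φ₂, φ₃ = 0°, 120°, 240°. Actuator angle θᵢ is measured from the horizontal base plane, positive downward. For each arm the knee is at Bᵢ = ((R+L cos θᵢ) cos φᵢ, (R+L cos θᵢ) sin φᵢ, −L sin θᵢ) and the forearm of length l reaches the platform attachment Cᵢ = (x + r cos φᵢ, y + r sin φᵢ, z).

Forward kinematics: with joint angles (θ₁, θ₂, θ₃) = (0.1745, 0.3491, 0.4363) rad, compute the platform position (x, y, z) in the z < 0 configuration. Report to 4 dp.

φ1=0.0°: virtual centre (0.2685, 0.0000, -0.0174), radius l
arm 2 at φ=120.0°: e+L cos θ2 = 0.2640;  S2 = (-0.1320, 0.2286, -0.0342)
S3 = (0.2606·cos240.0°, 0.2606·sin240.0°, -0.0423) = (-0.1303, -0.2257, -0.0423)
eliminate P² terms by subtracting sphere 1 from 2 and 3
[-0.8009 0.4572 -0.0337]·P = -0.0015;  [-0.7976 -0.4514 -0.0498]·P = -0.0027
det = 0.7262;  x = 0.0026+-0.0523z,  y = 0.0013+-0.0179z
quadratic in z: (1.0031)z²+(0.0625)z+(-0.0586)=0, √Δ=0.4890 → z ∈ {-0.2749, 0.2126}; z = -0.2749 (taking z<0)
x = 0.0170, y = 0.0062

(0.0170, 0.0062, -0.2749)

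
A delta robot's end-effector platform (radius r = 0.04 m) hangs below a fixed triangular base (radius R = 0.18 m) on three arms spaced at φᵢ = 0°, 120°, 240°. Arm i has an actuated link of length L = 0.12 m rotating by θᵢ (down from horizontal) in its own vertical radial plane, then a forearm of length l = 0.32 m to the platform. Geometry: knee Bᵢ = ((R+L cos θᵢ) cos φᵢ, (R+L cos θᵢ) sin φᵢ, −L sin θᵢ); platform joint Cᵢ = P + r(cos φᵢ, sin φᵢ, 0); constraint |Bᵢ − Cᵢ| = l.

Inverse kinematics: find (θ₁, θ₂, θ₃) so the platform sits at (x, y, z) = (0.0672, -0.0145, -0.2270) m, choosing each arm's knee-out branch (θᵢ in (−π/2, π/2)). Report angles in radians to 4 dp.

rotate P by −φ1: (0.0672, -0.0145, -0.2270)
  e−x'=0.0728;  (l²−L²−(e−x')²−y'²−z²)/2L = 0.1290
  √(A²+B²)=0.2384;  θ1 = -1.2605+0.9990 ≈ -0.2615
arm 2 (φ=120.0°): x'=-0.0462, y'=-0.0509
  e−x'=0.1862;  (l²−L²−(e−x')²−y'²−z²)/2L = -0.0032
  √(A²+B²)=0.2936;  θ2 = -0.8839+1.5819 ≈ 0.6979
rotate P by −φ3: (-0.0210, 0.0654, -0.2270)
  A cos θ + B sin θ = C:  0.1610·cos θ + -0.2270·sin θ = 0.0261
  θ3 = atan2(B,A) + arccos(C/0.2783) = 0.5233

θ₁ = -0.2615, θ₂ = 0.6979, θ₃ = 0.5233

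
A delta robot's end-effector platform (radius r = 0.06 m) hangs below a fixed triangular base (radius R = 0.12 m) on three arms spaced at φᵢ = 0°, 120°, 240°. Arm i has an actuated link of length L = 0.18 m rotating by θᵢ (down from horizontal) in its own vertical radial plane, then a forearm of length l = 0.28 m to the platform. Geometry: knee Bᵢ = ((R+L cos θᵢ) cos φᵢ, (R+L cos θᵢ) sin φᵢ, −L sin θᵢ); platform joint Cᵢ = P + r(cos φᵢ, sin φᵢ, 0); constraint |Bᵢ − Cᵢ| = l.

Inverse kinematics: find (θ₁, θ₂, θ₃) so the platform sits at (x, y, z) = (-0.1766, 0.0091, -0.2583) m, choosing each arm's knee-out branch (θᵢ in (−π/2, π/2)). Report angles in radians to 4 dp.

φ1=0.0° → target in arm frame (-0.1766, 0.0091)
  A=0.2366, B=-0.2583, C=(l²−L²−A²−y'²−z²)/(2L)=-0.2133
  γ=atan2(-0.2583,0.2366)=-0.8292;  ψ=arccos(-0.6089)=2.2254;  θ1=γ+ψ≈1.3962
rotate P by −φ2: (0.0962, 0.1484, -0.2583)
  A cos θ + B sin θ = C:  -0.0362·cos θ + -0.2583·sin θ = -0.1224
  γ=atan2(-0.2583,-0.0362)=-1.7100;  ψ=arccos(-0.4691)=2.0591;  θ2=γ+ψ≈0.3491
φ3=240.0° → target in arm frame (0.0804, -0.1575)
  A cos θ + B sin θ = C:  -0.0204·cos θ + -0.2583·sin θ = -0.1276
  γ=atan2(-0.2583,-0.0204)=-1.6497;  ψ=arccos(-0.4925)=2.0858;  θ3=γ+ψ≈0.4361

θ₁ = 1.3962, θ₂ = 0.3491, θ₃ = 0.4361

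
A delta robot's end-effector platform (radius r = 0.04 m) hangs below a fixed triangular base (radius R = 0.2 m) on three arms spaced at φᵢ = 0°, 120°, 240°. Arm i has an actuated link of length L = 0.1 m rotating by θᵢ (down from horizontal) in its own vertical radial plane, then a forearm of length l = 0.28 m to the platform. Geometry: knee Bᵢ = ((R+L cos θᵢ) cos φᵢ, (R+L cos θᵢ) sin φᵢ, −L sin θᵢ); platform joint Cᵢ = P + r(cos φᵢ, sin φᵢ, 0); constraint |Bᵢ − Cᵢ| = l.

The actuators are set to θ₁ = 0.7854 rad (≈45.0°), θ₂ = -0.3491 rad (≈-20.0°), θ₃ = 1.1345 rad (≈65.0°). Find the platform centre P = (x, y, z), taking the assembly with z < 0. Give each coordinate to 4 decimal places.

arm 1 at φ=0.0°: e+L cos θ1 = 0.2307;  S1 = (0.2307, 0.0000, -0.0707)
φ2=120.0°: virtual centre (-0.1270, 0.2199, 0.0342), radius l
arm 3 at φ=240.0°: e+L cos θ3 = 0.2023;  S3 = (-0.1011, -0.1752, -0.0906)
|S₂|²−|S₁|² = 0.0074;  |S₃|²−|S₁|² = -0.0091
[-0.7154 0.4399 0.2098]·P = 0.0074;  [-0.6637 -0.3503 -0.0398]·P = -0.0091
det = 0.5426;  x = 0.0026+0.1032z,  y = 0.0211+-0.3092z
sphere 1 gives Az²+Bz+C=0 with A=1.1063, B=0.0813, C=-0.0209;  B²−4AC=0.0991;  roots -0.1790, 0.1056;  negative root z = -0.1790
x = -0.0159, y = 0.0765

(-0.0159, 0.0765, -0.1790)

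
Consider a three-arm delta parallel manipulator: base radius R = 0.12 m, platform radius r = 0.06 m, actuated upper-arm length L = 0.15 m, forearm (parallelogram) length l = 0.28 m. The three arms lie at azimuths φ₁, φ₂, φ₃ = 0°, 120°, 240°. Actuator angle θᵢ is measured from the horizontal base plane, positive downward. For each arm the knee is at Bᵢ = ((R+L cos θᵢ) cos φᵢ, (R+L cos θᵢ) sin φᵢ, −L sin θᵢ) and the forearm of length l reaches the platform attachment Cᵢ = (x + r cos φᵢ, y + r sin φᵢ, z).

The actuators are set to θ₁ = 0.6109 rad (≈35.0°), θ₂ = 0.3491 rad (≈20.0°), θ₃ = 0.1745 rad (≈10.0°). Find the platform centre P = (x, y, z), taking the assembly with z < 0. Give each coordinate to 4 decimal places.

S1 = (0.1829·cos0.0°, 0.1829·sin0.0°, -0.0860) = (0.1829, 0.0000, -0.0860)
S2 = (0.2010·cos120.0°, 0.2010·sin120.0°, -0.0513) = (-0.1005, 0.1740, -0.0513)
S3 = (0.2077·cos240.0°, 0.2077·sin240.0°, -0.0260) = (-0.1039, -0.1799, -0.0260)
subtract pairs → two planes through P
plane₁₂: -0.5667x+0.3481y+0.0695z = 0.0022
det = 0.4035;  x = -0.0045+0.1655z,  y = -0.0011+0.0698z
sphere 1 gives Az²+Bz+C=0 with A=1.0322, B=0.1099, C=-0.0359;  B²−4AC=0.1603;  roots -0.2471, 0.1407;  negative root z = -0.2471
x = -0.0454, y = -0.0184

(-0.0454, -0.0184, -0.2471)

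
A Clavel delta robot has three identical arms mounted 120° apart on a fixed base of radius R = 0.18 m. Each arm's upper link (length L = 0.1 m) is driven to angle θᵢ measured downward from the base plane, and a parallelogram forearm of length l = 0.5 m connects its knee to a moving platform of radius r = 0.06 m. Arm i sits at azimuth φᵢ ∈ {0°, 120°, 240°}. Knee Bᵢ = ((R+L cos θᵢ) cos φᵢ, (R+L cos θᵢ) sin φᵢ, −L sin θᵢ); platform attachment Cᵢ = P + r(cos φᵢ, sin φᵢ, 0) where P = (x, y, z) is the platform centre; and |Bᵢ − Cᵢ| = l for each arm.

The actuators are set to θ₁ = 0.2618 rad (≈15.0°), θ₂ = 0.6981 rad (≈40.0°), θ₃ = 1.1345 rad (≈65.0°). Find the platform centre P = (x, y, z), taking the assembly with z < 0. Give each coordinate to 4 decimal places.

(0.1033, 0.0621, -0.5089)

φ1=0.0°: virtual centre (0.2166, 0.0000, -0.0259), radius l
S2 = (0.1966·cos120.0°, 0.1966·sin120.0°, -0.0643) = (-0.0983, 0.1703, -0.0643)
S3 = (0.1623·cos240.0°, 0.1623·sin240.0°, -0.0906) = (-0.0811, -0.1405, -0.0906)
eliminate P² terms by subtracting sphere 1 from 2 and 3
linear system: -0.6298x+0.3405y = -0.0048−-0.0768z; -0.5954x+-0.2810y = -0.0130−-0.1295z
det = 0.3798;  x = 0.0152+-0.1729z,  y = 0.0141+-0.0944z
quadratic in z: (1.0388)z²+(0.1187)z+(-0.2086)=0, √Δ=0.9385 → z ∈ {-0.5089, 0.3946}; z = -0.5089 (taking z<0)
x = 0.1033, y = 0.0621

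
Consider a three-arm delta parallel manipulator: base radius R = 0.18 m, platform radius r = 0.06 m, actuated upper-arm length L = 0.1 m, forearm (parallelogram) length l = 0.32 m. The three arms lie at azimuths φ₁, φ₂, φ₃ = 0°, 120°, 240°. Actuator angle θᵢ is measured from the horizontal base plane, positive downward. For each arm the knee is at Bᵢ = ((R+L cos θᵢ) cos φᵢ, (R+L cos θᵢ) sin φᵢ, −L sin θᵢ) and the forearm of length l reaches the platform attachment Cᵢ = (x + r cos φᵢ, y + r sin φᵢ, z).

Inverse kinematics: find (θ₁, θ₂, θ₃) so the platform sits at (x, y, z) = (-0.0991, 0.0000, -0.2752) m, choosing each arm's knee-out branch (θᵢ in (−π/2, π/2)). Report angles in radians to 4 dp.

φ1=0.0° → target in arm frame (-0.0991, 0.0000)
  A=0.2191, B=-0.2752, C=(l²−L²−A²−y'²−z²)/(2L)=-0.1567
  θ1 = atan2(B,A) + arccos(C/0.3518) = 1.1341
arm 2 (φ=120.0°): x'=0.0495, y'=0.0858
  e−x'=0.0705;  (l²−L²−(e−x')²−y'²−z²)/2L = 0.0217
  √(A²+B²)=0.2841;  θ2 = -1.3202+1.4944 ≈ 0.1742
arm 3 (φ=240.0°): x'=0.0496, y'=-0.0858
  A=0.0704, B=-0.2752, C=(l²−L²−A²−y'²−z²)/(2L)=0.0217
  γ=atan2(-0.2752,0.0704)=-1.3202;  ψ=arccos(0.0763)=1.4944;  θ3=γ+ψ≈0.1742

θ₁ = 1.1341, θ₂ = 0.1742, θ₃ = 0.1742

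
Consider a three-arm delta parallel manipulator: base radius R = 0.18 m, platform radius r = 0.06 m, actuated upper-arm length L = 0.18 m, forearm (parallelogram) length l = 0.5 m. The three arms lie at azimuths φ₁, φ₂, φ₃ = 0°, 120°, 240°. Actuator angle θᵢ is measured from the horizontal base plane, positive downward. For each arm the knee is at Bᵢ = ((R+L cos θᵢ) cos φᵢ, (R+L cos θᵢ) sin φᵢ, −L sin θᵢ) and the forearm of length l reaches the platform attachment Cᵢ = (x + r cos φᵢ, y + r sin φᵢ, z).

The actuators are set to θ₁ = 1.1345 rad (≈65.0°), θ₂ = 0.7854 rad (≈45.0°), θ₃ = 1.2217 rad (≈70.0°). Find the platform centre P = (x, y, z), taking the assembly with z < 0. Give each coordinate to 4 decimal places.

S1 = (0.1961·cos0.0°, 0.1961·sin0.0°, -0.1631) = (0.1961, 0.0000, -0.1631)
S2 = (0.2473·cos120.0°, 0.2473·sin120.0°, -0.1273) = (-0.1236, 0.2141, -0.1273)
φ3=240.0°: virtual centre (-0.0908, -0.1572, -0.1691), radius l
|S₂|²−|S₁|² = 0.0123;  |S₃|²−|S₁|² = -0.0035
linear system: -0.6394x+0.4283y = 0.0123−0.0717z; -0.5737x+-0.3145y = -0.0035−-0.0120z
Cramer: x(z) = -0.0053+0.0390z;  y(z) = 0.0208-0.1093z
sphere 1 gives Az²+Bz+C=0 with A=1.0135, B=0.3060, C=-0.1824;  B²−4AC=0.8331;  roots -0.6013, 0.2993;  negative root z = -0.6013
x = -0.0287, y = 0.0865

(-0.0287, 0.0865, -0.6013)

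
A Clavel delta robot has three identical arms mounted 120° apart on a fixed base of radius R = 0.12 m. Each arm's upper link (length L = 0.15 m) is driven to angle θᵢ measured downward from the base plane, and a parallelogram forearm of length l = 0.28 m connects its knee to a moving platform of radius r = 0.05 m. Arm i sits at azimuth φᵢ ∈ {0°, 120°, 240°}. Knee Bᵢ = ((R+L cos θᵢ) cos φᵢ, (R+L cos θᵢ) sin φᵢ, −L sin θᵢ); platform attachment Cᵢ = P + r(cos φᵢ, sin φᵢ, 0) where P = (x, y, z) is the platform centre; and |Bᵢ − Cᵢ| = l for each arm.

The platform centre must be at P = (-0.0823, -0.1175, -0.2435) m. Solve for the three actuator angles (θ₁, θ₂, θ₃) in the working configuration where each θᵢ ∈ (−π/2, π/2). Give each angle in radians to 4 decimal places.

θ₁ = 1.0469, θ₂ = 0.9598, θ₃ = -0.1744

φ1=0.0° → target in arm frame (-0.0823, -0.1175)
  A=0.1523, B=-0.2435, C=(l²−L²−A²−y'²−z²)/(2L)=-0.1346
  θ1 = atan2(B,A) + arccos(C/0.2872) = 1.0469
arm 2 (φ=120.0°): x'=-0.0606, y'=0.1300
  A=0.1306, B=-0.2435, C=(l²−L²−A²−y'²−z²)/(2L)=-0.1245
  θ2 = atan2(B,A) + arccos(C/0.2763) = 0.9598
rotate P by −φ3: (0.1429, -0.0125, -0.2435)
  e−x'=-0.0729;  (l²−L²−(e−x')²−y'²−z²)/2L = -0.0295
  γ=atan2(-0.2435,-0.0729)=-1.8617;  ψ=arccos(-0.1163)=1.6873;  θ3=γ+ψ≈-0.1744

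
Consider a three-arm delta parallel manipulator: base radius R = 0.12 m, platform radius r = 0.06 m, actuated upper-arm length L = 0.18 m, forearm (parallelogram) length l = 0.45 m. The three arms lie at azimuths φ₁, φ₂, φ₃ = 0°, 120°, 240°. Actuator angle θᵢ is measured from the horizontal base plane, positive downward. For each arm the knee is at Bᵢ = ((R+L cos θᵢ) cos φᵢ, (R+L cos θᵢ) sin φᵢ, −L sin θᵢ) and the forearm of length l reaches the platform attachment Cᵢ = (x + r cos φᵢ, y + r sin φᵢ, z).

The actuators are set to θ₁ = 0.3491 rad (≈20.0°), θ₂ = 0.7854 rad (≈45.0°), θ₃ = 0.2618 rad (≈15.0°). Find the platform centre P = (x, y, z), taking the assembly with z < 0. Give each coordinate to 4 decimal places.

φ1=0.0°: virtual centre (0.2291, 0.0000, -0.0616), radius l
arm 2 at φ=120.0°: e+L cos θ2 = 0.1873;  centre 2 = (-0.0936, 0.1622, -0.1273)
centre 3 = (0.2339·cos240.0°, 0.2339·sin240.0°, -0.0466) = (-0.1169, -0.2025, -0.0466)
subtract pairs → two planes through P
[-0.6456 0.3244 -0.1314]·P = -0.0050;  [-0.6922 -0.4051 0.0300]·P = 0.0006
det = 0.4860;  x = 0.0038+-0.0895z,  y = -0.0079+0.2270z
sphere 1 gives Az²+Bz+C=0 with A=1.0595, B=0.1599, C=-0.1479;  B²−4AC=0.6523;  roots -0.4566, 0.3057;  negative root z = -0.4566
x = 0.0447, y = -0.1115

(0.0447, -0.1115, -0.4566)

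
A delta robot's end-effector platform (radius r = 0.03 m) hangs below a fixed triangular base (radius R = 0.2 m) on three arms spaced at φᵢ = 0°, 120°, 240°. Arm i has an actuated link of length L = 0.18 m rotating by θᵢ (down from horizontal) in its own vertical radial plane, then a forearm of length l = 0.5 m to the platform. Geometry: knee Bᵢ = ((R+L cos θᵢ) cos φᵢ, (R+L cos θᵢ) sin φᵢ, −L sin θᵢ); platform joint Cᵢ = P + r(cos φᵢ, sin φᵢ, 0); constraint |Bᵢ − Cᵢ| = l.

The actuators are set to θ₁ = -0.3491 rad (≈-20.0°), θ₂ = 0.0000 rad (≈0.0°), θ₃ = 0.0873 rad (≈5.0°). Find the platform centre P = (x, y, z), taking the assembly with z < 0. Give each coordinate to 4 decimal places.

arm 1 at φ=0.0°: (R−r)+L cos θ1 = 0.3391;  O1 = (0.3391, 0.0000, 0.0616)
φ2=120.0°: virtual centre (-0.1750, 0.3031, 0.0000), radius l
φ3=240.0°: virtual centre (-0.1747, -0.3025, -0.0157), radius l
subtract pairs → two planes through P
linear system: -1.0283x+0.6062y = 0.0037−-0.1231z; -1.0276x+-0.6050y = 0.0035−-0.1545z
Cramer: x(z) = -0.0035-0.1351z;  y(z) = 0.0002-0.0260z
sphere 1 gives Az²+Bz+C=0 with A=1.0189, B=-0.0306, C=-0.1288;  B²−4AC=0.5260;  roots -0.3409, 0.3709;  negative root z = -0.3409
x = 0.0426, y = 0.0090

(0.0426, 0.0090, -0.3409)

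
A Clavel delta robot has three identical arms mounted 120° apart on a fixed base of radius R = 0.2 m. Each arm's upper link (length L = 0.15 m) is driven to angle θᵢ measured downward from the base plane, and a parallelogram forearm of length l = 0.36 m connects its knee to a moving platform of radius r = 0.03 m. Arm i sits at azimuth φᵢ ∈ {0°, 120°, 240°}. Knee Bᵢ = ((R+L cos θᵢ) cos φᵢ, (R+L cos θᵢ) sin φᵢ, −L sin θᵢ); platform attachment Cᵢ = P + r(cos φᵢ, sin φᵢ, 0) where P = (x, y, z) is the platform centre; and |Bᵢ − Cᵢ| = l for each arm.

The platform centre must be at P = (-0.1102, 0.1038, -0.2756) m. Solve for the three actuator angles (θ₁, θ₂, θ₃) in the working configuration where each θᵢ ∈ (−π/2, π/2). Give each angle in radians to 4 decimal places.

θ₁ = 1.3093, θ₂ = -0.2615, θ₃ = 0.9601

rotate P by −φ1: (-0.1102, 0.1038, -0.2756)
  A cos θ + B sin θ = C:  0.2802·cos θ + -0.2756·sin θ = -0.1938
  √(A²+B²)=0.3930;  θ1 = -0.7771+2.0865 ≈ 1.3093
φ2=120.0° → target in arm frame (0.1450, 0.0435)
  A cos θ + B sin θ = C:  0.0250·cos θ + -0.2756·sin θ = 0.0954
  θ2 = atan2(B,A) + arccos(C/0.2767) = -0.2615
arm 3 (φ=240.0°): x'=-0.0348, y'=-0.1473
  e−x'=0.2048;  (l²−L²−(e−x')²−y'²−z²)/2L = -0.1083
  θ3 = atan2(B,A) + arccos(C/0.3434) = 0.9601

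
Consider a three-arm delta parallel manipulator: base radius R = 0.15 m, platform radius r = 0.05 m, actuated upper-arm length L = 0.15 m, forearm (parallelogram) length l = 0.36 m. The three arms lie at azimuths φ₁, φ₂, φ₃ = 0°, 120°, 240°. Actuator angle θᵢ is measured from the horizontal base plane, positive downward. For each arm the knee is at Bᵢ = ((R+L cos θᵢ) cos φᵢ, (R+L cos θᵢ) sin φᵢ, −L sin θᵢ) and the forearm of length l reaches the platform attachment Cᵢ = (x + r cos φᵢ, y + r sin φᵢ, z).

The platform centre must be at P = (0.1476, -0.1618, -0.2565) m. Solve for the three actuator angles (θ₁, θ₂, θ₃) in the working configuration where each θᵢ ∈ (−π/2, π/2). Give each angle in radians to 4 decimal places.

θ₁ = -0.3486, θ₂ = 1.3964, θ₃ = 0.1743

rotate P by −φ1: (0.1476, -0.1618, -0.2565)
  e−x'=-0.0476;  (l²−L²−(e−x')²−y'²−z²)/2L = 0.0429
  √(A²+B²)=0.2609;  θ1 = -1.7543+1.4057 ≈ -0.3486
arm 2 (φ=120.0°): x'=-0.2139, y'=-0.0469
  e−x'=0.3139;  (l²−L²−(e−x')²−y'²−z²)/2L = -0.1981
  √(A²+B²)=0.4054;  θ2 = -0.6851+2.0815 ≈ 1.3964
arm 3 (φ=240.0°): x'=0.0663, y'=0.2087
  A=0.0337, B=-0.2565, C=(l²−L²−A²−y'²−z²)/(2L)=-0.0113
  γ=atan2(-0.2565,0.0337)=-1.4402;  ψ=arccos(-0.0437)=1.6145;  θ3=γ+ψ≈0.1743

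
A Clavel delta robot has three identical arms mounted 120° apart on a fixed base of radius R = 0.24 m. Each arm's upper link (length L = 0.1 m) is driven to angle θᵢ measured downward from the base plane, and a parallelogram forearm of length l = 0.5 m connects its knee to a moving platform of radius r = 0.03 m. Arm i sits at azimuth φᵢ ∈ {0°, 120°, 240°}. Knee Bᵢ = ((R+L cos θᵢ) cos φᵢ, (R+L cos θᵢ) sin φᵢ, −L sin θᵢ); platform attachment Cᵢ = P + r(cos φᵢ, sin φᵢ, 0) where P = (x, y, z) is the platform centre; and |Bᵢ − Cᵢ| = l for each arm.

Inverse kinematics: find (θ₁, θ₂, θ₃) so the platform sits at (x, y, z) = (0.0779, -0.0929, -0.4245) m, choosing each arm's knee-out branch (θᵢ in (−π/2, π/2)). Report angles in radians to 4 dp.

θ₁ = -0.0873, θ₂ = 1.1349, θ₃ = 0.1747

φ1=0.0° → target in arm frame (0.0779, -0.0929)
  A cos θ + B sin θ = C:  0.1321·cos θ + -0.4245·sin θ = 0.1686
  √(A²+B²)=0.4446;  θ1 = -1.2691+1.1818 ≈ -0.0873
φ2=120.0° → target in arm frame (-0.1194, -0.0210)
  A cos θ + B sin θ = C:  0.3294·cos θ + -0.4245·sin θ = -0.2457
  √(A²+B²)=0.5373;  θ2 = -0.9109+2.0458 ≈ 1.1349
rotate P by −φ3: (0.0415, 0.1139, -0.4245)
  A=0.1685, B=-0.4245, C=(l²−L²−A²−y'²−z²)/(2L)=0.0922
  θ3 = atan2(B,A) + arccos(C/0.4567) = 0.1747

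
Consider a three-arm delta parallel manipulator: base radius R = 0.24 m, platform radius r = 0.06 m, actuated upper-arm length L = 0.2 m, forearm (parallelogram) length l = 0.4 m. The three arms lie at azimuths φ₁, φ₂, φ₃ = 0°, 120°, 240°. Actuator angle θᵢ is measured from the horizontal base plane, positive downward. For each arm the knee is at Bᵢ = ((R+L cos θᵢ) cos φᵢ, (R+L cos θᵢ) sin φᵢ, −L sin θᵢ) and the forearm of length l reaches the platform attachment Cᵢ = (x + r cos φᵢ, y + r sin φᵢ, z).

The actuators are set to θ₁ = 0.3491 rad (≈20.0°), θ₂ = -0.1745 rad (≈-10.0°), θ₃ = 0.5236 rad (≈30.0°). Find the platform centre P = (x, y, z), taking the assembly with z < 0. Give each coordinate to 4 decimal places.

centre 1 = (0.3679·cos0.0°, 0.3679·sin0.0°, -0.0684) = (0.3679, 0.0000, -0.0684)
φ2=120.0°: virtual centre (-0.1885, 0.3265, 0.0347), radius l
arm 3 at φ=240.0°: e+L cos θ3 = 0.3532;  centre 3 = (-0.1766, -0.3059, -0.1000)
eliminate P² terms by subtracting sphere 1 from 2 and 3
[-1.1128 0.6529 0.2063]·P = 0.0032;  [-1.0891 -0.6118 -0.0632]·P = -0.0053
Cramer: x(z) = 0.0011+0.0610z;  y(z) = 0.0068-0.2119z
into |P−centre ₁|² = l²: 1.0486z² + 0.0892z + -0.0207 = 0;  Δ = 0.0947;  z = -0.1892 or 0.1042 → z<0 root = -0.1892
x = -0.0105, y = 0.0469

(-0.0105, 0.0469, -0.1892)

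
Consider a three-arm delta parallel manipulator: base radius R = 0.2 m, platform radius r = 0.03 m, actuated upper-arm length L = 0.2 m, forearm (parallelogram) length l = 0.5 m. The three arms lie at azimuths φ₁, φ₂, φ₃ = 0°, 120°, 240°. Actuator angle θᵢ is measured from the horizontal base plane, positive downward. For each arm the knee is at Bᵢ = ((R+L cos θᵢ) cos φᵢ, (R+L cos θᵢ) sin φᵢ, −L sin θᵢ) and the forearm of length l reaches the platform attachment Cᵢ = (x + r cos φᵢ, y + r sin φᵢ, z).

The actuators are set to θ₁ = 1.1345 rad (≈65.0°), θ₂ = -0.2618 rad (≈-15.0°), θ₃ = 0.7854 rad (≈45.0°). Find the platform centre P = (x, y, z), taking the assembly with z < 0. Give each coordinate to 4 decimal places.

arm 1 at φ=0.0°: ρ1 = 0.2545;  centre 1 = (0.2545, 0.0000, -0.1813)
φ2=120.0°: virtual centre (-0.1816, 0.3145, 0.0518), radius l
φ3=240.0°: virtual centre (-0.1557, -0.2697, -0.1414), radius l
eliminate P² terms by subtracting sphere 1 from 2 and 3
linear system: -0.8722x+0.6291y = 0.0369−0.4661z; -0.8205x+-0.5394y = 0.0193−0.0797z
det = 0.9866;  x = -0.0325+0.3056z,  y = 0.0136+-0.3171z
sphere 1 gives Az²+Bz+C=0 with A=1.1940, B=0.1784, C=-0.1346;  B²−4AC=0.6745;  roots -0.4186, 0.2692;  negative root z = -0.4186
x = -0.1605, y = 0.1464

(-0.1605, 0.1464, -0.4186)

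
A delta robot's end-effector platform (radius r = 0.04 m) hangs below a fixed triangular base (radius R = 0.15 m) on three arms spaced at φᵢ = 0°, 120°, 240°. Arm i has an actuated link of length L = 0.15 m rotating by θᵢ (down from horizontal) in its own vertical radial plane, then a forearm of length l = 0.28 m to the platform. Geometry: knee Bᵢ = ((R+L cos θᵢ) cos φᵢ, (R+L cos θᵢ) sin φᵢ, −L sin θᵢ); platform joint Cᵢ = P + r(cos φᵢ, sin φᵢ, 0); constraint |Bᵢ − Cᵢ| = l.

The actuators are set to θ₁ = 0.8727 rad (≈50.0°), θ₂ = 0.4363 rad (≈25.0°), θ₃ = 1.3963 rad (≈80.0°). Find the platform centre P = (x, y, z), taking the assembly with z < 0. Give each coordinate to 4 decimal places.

S1 = (0.2064·cos0.0°, 0.2064·sin0.0°, -0.1149) = (0.2064, 0.0000, -0.1149)
S2 = (0.2459·cos120.0°, 0.2459·sin120.0°, -0.0634) = (-0.1230, 0.2130, -0.0634)
φ3=240.0°: virtual centre (-0.0680, -0.1178, -0.1477), radius l
|S₂|²−|S₁|² = 0.0087;  |S₃|²−|S₁|² = -0.0155
plane₁₂: -0.6588x+0.4260y+0.1030z = 0.0087
Cramer: x(z) = 0.0117-0.0094z;  y(z) = 0.0385-0.2565z
quadratic in z: (1.0659)z²+(0.2138)z+(-0.0258)=0, √Δ=0.3945 → z ∈ {-0.2854, 0.0848}; z = -0.2854 (taking z<0)
x = 0.0144, y = 0.1117

(0.0144, 0.1117, -0.2854)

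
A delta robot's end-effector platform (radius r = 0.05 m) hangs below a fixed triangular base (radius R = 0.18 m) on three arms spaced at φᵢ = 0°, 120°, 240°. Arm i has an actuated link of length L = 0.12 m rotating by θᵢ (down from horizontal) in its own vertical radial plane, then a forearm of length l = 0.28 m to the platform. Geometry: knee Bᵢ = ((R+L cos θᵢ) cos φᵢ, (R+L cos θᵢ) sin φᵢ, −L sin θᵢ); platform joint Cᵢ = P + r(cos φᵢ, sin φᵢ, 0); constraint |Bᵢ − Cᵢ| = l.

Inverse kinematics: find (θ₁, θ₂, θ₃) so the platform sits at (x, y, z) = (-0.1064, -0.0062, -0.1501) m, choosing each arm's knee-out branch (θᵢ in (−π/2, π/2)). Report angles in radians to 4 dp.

arm 1 (φ=0.0°): x'=-0.1064, y'=-0.0062
  e−x'=0.2364;  (l²−L²−(e−x')²−y'²−z²)/2L = -0.0602
  √(A²+B²)=0.2800;  θ1 = -0.5657+1.7875 ≈ 1.2218
rotate P by −φ2: (0.0478, 0.0952, -0.1501)
  A=0.0822, B=-0.1501, C=(l²−L²−A²−y'²−z²)/(2L)=0.1069
  √(A²+B²)=0.1711;  θ2 = -1.0699+0.8963 ≈ -0.1736
rotate P by −φ3: (0.0586, -0.0890, -0.1501)
  A=0.0714, B=-0.1501, C=(l²−L²−A²−y'²−z²)/(2L)=0.1185
  √(A²+B²)=0.1662;  θ3 = -1.1266+0.7773 ≈ -0.3494

θ₁ = 1.2218, θ₂ = -0.1736, θ₃ = -0.3494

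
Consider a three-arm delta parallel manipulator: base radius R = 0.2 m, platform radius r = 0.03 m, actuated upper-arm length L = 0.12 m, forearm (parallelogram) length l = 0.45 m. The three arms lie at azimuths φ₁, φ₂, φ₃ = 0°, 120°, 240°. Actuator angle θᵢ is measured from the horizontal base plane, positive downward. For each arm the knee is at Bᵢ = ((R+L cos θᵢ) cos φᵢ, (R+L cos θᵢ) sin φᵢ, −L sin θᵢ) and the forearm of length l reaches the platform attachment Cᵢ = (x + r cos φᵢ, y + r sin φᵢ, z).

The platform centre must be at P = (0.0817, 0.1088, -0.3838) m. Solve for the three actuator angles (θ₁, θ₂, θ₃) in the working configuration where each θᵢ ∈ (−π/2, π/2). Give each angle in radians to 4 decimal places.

φ1=0.0° → target in arm frame (0.0817, 0.1088)
  e−x'=0.0883;  (l²−L²−(e−x')²−y'²−z²)/2L = 0.0882
  √(A²+B²)=0.3938;  θ1 = -1.3447+1.3450 ≈ 0.0003
rotate P by −φ2: (0.0534, -0.1252, -0.3838)
  A=0.1166, B=-0.3838, C=(l²−L²−A²−y'²−z²)/(2L)=0.0481
  √(A²+B²)=0.4011;  θ2 = -1.2758+1.4507 ≈ 0.1749
rotate P by −φ3: (-0.1351, 0.0164, -0.3838)
  A=0.3051, B=-0.3838, C=(l²−L²−A²−y'²−z²)/(2L)=-0.2189
  √(A²+B²)=0.4903;  θ3 = -0.8992+2.0337 ≈ 1.1345

θ₁ = 0.0003, θ₂ = 0.1749, θ₃ = 1.1345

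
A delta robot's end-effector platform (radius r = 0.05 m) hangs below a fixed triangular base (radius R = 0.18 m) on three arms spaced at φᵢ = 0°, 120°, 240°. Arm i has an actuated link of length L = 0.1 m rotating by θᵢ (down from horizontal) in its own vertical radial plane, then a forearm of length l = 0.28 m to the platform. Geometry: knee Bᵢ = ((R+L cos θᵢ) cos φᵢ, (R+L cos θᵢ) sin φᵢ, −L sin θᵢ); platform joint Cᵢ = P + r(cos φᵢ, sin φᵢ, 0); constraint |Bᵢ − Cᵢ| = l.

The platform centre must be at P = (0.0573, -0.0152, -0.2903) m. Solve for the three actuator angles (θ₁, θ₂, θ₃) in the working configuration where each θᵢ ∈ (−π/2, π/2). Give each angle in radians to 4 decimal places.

θ₁ = 0.6108, θ₂ = 1.3084, θ₃ = 1.1343

φ1=0.0° → target in arm frame (0.0573, -0.0152)
  A=0.0727, B=-0.2903, C=(l²−L²−A²−y'²−z²)/(2L)=-0.1070
  √(A²+B²)=0.2993;  θ1 = -1.3254+1.9363 ≈ 0.6108
arm 2 (φ=120.0°): x'=-0.0418, y'=-0.0420
  A=0.1718, B=-0.2903, C=(l²−L²−A²−y'²−z²)/(2L)=-0.2358
  γ=atan2(-0.2903,0.1718)=-1.0364;  ψ=arccos(-0.6990)=2.3448;  θ2=γ+ψ≈1.3084
arm 3 (φ=240.0°): x'=-0.0155, y'=0.0572
  A cos θ + B sin θ = C:  0.1455·cos θ + -0.2903·sin θ = -0.2016
  √(A²+B²)=0.3247;  θ3 = -1.1062+2.2405 ≈ 1.1343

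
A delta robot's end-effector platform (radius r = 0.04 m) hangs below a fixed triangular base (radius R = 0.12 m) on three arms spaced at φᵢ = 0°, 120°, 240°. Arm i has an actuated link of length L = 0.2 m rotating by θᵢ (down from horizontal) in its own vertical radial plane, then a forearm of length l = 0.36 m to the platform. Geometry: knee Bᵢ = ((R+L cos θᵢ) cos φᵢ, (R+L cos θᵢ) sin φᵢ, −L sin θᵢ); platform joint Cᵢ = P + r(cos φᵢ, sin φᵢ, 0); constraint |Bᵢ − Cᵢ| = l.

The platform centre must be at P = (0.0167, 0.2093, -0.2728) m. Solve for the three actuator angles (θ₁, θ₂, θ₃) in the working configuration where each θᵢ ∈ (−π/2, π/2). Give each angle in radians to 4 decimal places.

rotate P by −φ1: (0.0167, 0.2093, -0.2728)
  A=0.0633, B=-0.2728, C=(l²−L²−A²−y'²−z²)/(2L)=-0.0816
  γ=atan2(-0.2728,0.0633)=-1.3428;  ψ=arccos(-0.2913)=1.8664;  θ1=γ+ψ≈0.5236
rotate P by −φ2: (0.1729, -0.1191, -0.2728)
  A=-0.0929, B=-0.2728, C=(l²−L²−A²−y'²−z²)/(2L)=-0.0191
  √(A²+B²)=0.2882;  θ2 = -1.8991+1.6371 ≈ -0.2619
arm 3 (φ=240.0°): x'=-0.1896, y'=-0.0902
  e−x'=0.2696;  (l²−L²−(e−x')²−y'²−z²)/2L = -0.1641
  θ3 = atan2(B,A) + arccos(C/0.3835) = 1.2216

θ₁ = 0.5236, θ₂ = -0.2619, θ₃ = 1.2216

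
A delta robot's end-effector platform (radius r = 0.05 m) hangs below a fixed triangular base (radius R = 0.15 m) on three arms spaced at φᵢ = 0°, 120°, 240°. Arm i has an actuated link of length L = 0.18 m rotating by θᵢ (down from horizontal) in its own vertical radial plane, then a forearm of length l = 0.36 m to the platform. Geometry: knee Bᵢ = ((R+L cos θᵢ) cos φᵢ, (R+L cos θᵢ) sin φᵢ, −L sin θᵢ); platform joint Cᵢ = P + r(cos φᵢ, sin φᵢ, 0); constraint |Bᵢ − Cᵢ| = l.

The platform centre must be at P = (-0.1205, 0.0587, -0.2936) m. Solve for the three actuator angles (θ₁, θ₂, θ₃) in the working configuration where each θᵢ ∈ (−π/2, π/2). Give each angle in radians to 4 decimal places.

θ₁ = 0.9601, θ₂ = -0.0874, θ₃ = 0.4361

rotate P by −φ1: (-0.1205, 0.0587, -0.2936)
  e−x'=0.2205;  (l²−L²−(e−x')²−y'²−z²)/2L = -0.1141
  θ1 = atan2(B,A) + arccos(C/0.3672) = 0.9601
rotate P by −φ2: (0.1111, 0.0750, -0.2936)
  e−x'=-0.0111;  (l²−L²−(e−x')²−y'²−z²)/2L = 0.0146
  √(A²+B²)=0.2938;  θ2 = -1.6085+1.5211 ≈ -0.0874
arm 3 (φ=240.0°): x'=0.0094, y'=-0.1337
  A cos θ + B sin θ = C:  0.0906·cos θ + -0.2936·sin θ = -0.0419
  √(A²+B²)=0.3073;  θ3 = -1.2715+1.7076 ≈ 0.4361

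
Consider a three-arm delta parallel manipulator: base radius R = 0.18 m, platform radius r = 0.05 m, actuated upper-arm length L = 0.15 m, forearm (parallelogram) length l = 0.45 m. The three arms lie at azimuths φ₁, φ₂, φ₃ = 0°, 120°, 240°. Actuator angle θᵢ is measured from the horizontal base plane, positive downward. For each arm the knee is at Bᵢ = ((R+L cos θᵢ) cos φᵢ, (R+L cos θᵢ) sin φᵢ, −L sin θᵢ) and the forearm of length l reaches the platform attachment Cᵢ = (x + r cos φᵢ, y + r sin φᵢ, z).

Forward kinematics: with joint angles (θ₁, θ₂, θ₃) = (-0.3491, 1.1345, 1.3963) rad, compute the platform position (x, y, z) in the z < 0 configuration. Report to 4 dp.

(0.2504, 0.0469, -0.3958)

S1 = (0.2710·cos0.0°, 0.2710·sin0.0°, 0.0513) = (0.2710, 0.0000, 0.0513)
S2 = (0.1934·cos120.0°, 0.1934·sin120.0°, -0.1359) = (-0.0967, 0.1675, -0.1359)
S3 = (0.1560·cos240.0°, 0.1560·sin240.0°, -0.1477) = (-0.0780, -0.1351, -0.1477)
eliminate P² terms by subtracting sphere 1 from 2 and 3
plane₁₂: -0.7353x+0.3350y+-0.3745z = -0.0202
Cramer: x(z) = 0.0357-0.5423z;  y(z) = 0.0182-0.0724z
sphere 1 gives Az²+Bz+C=0 with A=1.2993, B=0.1499, C=-0.1442;  B²−4AC=0.7720;  roots -0.3958, 0.2804;  negative root z = -0.3958
x = 0.2504, y = 0.0469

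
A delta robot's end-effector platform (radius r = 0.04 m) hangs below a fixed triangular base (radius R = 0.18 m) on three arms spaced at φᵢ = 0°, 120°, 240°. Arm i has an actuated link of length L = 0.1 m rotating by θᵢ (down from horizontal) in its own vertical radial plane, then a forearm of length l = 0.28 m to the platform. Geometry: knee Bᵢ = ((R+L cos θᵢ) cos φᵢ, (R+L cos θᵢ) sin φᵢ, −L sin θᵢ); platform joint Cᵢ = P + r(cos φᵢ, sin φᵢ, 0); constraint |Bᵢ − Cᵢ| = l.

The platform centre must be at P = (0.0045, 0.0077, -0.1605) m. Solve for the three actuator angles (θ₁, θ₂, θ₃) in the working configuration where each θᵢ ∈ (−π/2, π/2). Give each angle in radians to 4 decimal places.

θ₁ = 0.0867, θ₂ = 0.0878, θ₃ = 0.2617

arm 1 (φ=0.0°): x'=0.0045, y'=0.0077
  e−x'=0.1355;  (l²−L²−(e−x')²−y'²−z²)/2L = 0.1211
  γ=atan2(-0.1605,0.1355)=-0.8697;  ψ=arccos(0.5765)=0.9563;  θ1=γ+ψ≈0.0867
arm 2 (φ=120.0°): x'=0.0044, y'=-0.0077
  A cos θ + B sin θ = C:  0.1356·cos θ + -0.1605·sin θ = 0.1210
  √(A²+B²)=0.2101;  θ2 = -0.8694+0.9572 ≈ 0.0878
arm 3 (φ=240.0°): x'=-0.0089, y'=0.0000
  A cos θ + B sin θ = C:  0.1489·cos θ + -0.1605·sin θ = 0.1023
  √(A²+B²)=0.2189;  θ3 = -0.8228+1.0846 ≈ 0.2617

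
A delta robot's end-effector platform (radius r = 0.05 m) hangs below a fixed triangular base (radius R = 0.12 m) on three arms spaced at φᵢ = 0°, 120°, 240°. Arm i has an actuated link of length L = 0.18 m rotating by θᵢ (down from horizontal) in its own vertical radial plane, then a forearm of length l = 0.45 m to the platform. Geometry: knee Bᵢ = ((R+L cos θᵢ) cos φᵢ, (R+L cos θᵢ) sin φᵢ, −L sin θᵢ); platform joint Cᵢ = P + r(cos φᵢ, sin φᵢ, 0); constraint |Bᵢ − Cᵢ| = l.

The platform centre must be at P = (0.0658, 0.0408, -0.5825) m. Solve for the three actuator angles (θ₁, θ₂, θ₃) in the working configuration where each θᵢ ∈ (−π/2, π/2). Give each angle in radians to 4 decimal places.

θ₁ = 0.9598, θ₂ = 1.1343, θ₃ = 1.3088

rotate P by −φ1: (0.0658, 0.0408, -0.5825)
  e−x'=0.0042;  (l²−L²−(e−x')²−y'²−z²)/2L = -0.4747
  √(A²+B²)=0.5825;  θ1 = -1.5636+2.5233 ≈ 0.9598
φ2=120.0° → target in arm frame (0.0024, -0.0774)
  e−x'=0.0676;  (l²−L²−(e−x')²−y'²−z²)/2L = -0.4993
  √(A²+B²)=0.5864;  θ2 = -1.4553+2.5897 ≈ 1.1343
rotate P by −φ3: (-0.0682, 0.0366, -0.5825)
  e−x'=0.1382;  (l²−L²−(e−x')²−y'²−z²)/2L = -0.5268
  √(A²+B²)=0.5987;  θ3 = -1.3378+2.6466 ≈ 1.3088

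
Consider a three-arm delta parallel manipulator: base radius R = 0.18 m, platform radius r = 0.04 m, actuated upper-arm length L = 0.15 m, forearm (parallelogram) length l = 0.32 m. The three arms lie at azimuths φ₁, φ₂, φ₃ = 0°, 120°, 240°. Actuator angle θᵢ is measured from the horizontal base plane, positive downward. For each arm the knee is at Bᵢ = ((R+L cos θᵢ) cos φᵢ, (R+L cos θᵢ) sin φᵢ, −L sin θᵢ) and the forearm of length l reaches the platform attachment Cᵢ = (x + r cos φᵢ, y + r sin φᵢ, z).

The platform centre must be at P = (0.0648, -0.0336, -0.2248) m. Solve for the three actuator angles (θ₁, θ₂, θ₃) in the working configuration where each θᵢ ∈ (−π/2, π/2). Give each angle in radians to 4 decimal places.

rotate P by −φ1: (0.0648, -0.0336, -0.2248)
  A=0.0752, B=-0.2248, C=(l²−L²−A²−y'²−z²)/(2L)=0.0753
  √(A²+B²)=0.2370;  θ1 = -1.2480+1.2477 ≈ -0.0003
φ2=120.0° → target in arm frame (-0.0615, -0.0393)
  A cos θ + B sin θ = C:  0.2015·cos θ + -0.2248·sin θ = -0.0426
  √(A²+B²)=0.3019;  θ2 = -0.8400+1.7124 ≈ 0.8724
φ3=240.0° → target in arm frame (-0.0033, 0.0729)
  e−x'=0.1433;  (l²−L²−(e−x')²−y'²−z²)/2L = 0.0117
  θ3 = atan2(B,A) + arccos(C/0.2666) = 0.5236

θ₁ = -0.0003, θ₂ = 0.8724, θ₃ = 0.5236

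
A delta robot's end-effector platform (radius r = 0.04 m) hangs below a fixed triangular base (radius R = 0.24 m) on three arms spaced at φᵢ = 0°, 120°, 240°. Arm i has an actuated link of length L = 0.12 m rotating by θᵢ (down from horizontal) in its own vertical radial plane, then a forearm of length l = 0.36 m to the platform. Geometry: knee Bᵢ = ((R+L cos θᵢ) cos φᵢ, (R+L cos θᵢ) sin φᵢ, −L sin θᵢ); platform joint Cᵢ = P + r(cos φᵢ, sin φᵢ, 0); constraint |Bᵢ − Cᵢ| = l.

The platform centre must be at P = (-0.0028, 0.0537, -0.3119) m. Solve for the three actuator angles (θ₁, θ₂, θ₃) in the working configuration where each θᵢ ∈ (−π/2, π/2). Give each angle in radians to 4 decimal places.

arm 1 (φ=0.0°): x'=-0.0028, y'=0.0537
  A cos θ + B sin θ = C:  0.2028·cos θ + -0.3119·sin θ = -0.1087
  γ=atan2(-0.3119,0.2028)=-0.9943;  ψ=arccos(-0.2922)=1.8674;  θ1=γ+ψ≈0.8731
φ2=120.0° → target in arm frame (0.0479, -0.0244)
  e−x'=0.1521;  (l²−L²−(e−x')²−y'²−z²)/2L = -0.0242
  θ2 = atan2(B,A) + arccos(C/0.3470) = 0.5235
rotate P by −φ3: (-0.0451, -0.0293, -0.3119)
  A cos θ + B sin θ = C:  0.2451·cos θ + -0.3119·sin θ = -0.1792
  γ=atan2(-0.3119,0.2451)=-0.9047;  ψ=arccos(-0.4518)=2.0396;  θ3=γ+ψ≈1.1349

θ₁ = 0.8731, θ₂ = 0.5235, θ₃ = 1.1349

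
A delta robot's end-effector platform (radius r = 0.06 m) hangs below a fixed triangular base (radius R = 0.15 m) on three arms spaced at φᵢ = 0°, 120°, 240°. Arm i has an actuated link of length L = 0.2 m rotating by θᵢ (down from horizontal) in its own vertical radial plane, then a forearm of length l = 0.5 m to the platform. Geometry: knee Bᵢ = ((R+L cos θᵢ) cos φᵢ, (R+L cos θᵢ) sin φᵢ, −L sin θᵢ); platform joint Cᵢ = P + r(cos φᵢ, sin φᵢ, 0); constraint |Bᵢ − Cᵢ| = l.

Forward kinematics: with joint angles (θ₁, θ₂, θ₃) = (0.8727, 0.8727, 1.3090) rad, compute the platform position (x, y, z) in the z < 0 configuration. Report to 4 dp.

(0.0628, 0.1087, -0.6157)

arm 1 at φ=0.0°: (R−r)+L cos θ1 = 0.2186;  centre 1 = (0.2186, 0.0000, -0.1532)
centre 2 = (0.2186·cos120.0°, 0.2186·sin120.0°, -0.1532) = (-0.1093, 0.1893, -0.1532)
φ3=240.0°: virtual centre (-0.0709, -0.1228, -0.1932), radius l
subtract pairs → two planes through P
linear system: -0.6557x+0.3785y = 0.0000−0.0000z; -0.5789x+-0.2455y = -0.0138−-0.0799z
Cramer: x(z) = 0.0138-0.0796z;  y(z) = 0.0238-0.1379z
into |P−centre ₁|² = l²: 1.0254z² + 0.3325z + -0.1840 = 0;  Δ = 0.8653;  z = -0.6157 or 0.2915 → z<0 root = -0.6157
x = 0.0628, y = 0.1087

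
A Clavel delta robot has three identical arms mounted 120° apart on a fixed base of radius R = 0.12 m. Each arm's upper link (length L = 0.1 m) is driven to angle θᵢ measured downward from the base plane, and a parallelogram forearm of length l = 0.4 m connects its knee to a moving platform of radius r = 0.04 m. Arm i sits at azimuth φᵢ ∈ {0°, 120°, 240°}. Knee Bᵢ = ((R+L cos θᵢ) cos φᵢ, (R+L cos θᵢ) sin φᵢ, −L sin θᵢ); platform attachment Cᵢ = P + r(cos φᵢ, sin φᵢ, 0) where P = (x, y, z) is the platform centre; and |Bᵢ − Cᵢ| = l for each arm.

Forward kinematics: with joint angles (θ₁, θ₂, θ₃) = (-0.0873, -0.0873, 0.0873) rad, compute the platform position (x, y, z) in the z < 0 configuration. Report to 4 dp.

(0.0114, 0.0198, -0.3537)

centre 1 = (0.1796·cos0.0°, 0.1796·sin0.0°, 0.0087) = (0.1796, 0.0000, 0.0087)
arm 2 at φ=120.0°: e+L cos θ2 = 0.1796;  centre 2 = (-0.0898, 0.1556, 0.0087)
φ3=240.0°: virtual centre (-0.0898, -0.1556, -0.0087), radius l
|centre ₂|²−|centre ₁|² = 0.0000;  |centre ₃|²−|centre ₁|² = 0.0000
[-0.5389 0.3111 0.0000]·P = 0.0000;  [-0.5389 -0.3111 -0.0349]·P = 0.0000
Cramer: x(z) = 0.0000-0.0324z;  y(z) = 0.0000-0.0561z
sphere 1 gives Az²+Bz+C=0 with A=1.0042, B=-0.0058, C=-0.1277;  B²−4AC=0.5128;  roots -0.3537, 0.3595;  negative root z = -0.3537
x = 0.0114, y = 0.0198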